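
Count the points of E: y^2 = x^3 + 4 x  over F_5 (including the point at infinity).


For each x in F_5, count y with y^2 = x^3 + 4 x + 0 mod 5:
  x = 0: RHS = 0, y in [0]  -> 1 point(s)
  x = 1: RHS = 0, y in [0]  -> 1 point(s)
  x = 2: RHS = 1, y in [1, 4]  -> 2 point(s)
  x = 3: RHS = 4, y in [2, 3]  -> 2 point(s)
  x = 4: RHS = 0, y in [0]  -> 1 point(s)
Affine points: 7. Add the point at infinity: total = 8.

#E(F_5) = 8


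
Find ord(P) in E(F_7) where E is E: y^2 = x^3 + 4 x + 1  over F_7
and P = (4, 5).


Compute successive multiples of P until we hit O:
  1P = (4, 5)
  2P = (0, 6)
  3P = (0, 1)
  4P = (4, 2)
  5P = O

ord(P) = 5


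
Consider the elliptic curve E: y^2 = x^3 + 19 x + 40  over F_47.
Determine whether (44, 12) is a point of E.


Check whether y^2 = x^3 + 19 x + 40 (mod 47) for (x, y) = (44, 12).
LHS: y^2 = 12^2 mod 47 = 3
RHS: x^3 + 19 x + 40 = 44^3 + 19*44 + 40 mod 47 = 3
LHS = RHS

Yes, on the curve


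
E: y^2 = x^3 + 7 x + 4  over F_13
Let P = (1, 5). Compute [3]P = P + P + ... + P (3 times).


k = 3 = 11_2 (binary, LSB first: 11)
Double-and-add from P = (1, 5):
  bit 0 = 1: acc = O + (1, 5) = (1, 5)
  bit 1 = 1: acc = (1, 5) + (12, 10) = (3, 0)

3P = (3, 0)


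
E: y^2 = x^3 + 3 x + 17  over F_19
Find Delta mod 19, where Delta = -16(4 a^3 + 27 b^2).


4 a^3 + 27 b^2 = 4*3^3 + 27*17^2 = 108 + 7803 = 7911
Delta = -16 * (7911) = -126576
Delta mod 19 = 2

Delta = 2 (mod 19)


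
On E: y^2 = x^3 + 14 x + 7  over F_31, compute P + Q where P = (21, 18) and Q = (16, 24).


P != Q, so use the chord formula.
s = (y2 - y1) / (x2 - x1) = (6) / (26) mod 31 = 5
x3 = s^2 - x1 - x2 mod 31 = 5^2 - 21 - 16 = 19
y3 = s (x1 - x3) - y1 mod 31 = 5 * (21 - 19) - 18 = 23

P + Q = (19, 23)


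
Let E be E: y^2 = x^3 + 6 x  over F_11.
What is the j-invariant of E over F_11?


Delta = -16(4 a^3 + 27 b^2) mod 11 = 3
-1728 * (4 a)^3 = -1728 * (4*6)^3 mod 11 = 3
j = 3 * 3^(-1) mod 11 = 1

j = 1 (mod 11)


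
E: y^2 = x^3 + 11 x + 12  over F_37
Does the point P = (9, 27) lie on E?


Check whether y^2 = x^3 + 11 x + 12 (mod 37) for (x, y) = (9, 27).
LHS: y^2 = 27^2 mod 37 = 26
RHS: x^3 + 11 x + 12 = 9^3 + 11*9 + 12 mod 37 = 26
LHS = RHS

Yes, on the curve


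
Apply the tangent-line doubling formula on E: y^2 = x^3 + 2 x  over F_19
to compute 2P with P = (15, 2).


Doubling: s = (3 x1^2 + a) / (2 y1)
s = (3*15^2 + 2) / (2*2) mod 19 = 3
x3 = s^2 - 2 x1 mod 19 = 3^2 - 2*15 = 17
y3 = s (x1 - x3) - y1 mod 19 = 3 * (15 - 17) - 2 = 11

2P = (17, 11)


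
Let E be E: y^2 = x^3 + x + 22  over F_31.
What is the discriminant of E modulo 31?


4 a^3 + 27 b^2 = 4*1^3 + 27*22^2 = 4 + 13068 = 13072
Delta = -16 * (13072) = -209152
Delta mod 31 = 5

Delta = 5 (mod 31)


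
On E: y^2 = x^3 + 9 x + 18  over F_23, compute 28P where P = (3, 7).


k = 28 = 11100_2 (binary, LSB first: 00111)
Double-and-add from P = (3, 7):
  bit 0 = 0: acc unchanged = O
  bit 1 = 0: acc unchanged = O
  bit 2 = 1: acc = O + (15, 3) = (15, 3)
  bit 3 = 1: acc = (15, 3) + (17, 22) = (18, 3)
  bit 4 = 1: acc = (18, 3) + (13, 20) = (10, 2)

28P = (10, 2)


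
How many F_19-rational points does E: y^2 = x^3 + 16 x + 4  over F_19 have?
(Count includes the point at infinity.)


For each x in F_19, count y with y^2 = x^3 + 16 x + 4 mod 19:
  x = 0: RHS = 4, y in [2, 17]  -> 2 point(s)
  x = 2: RHS = 6, y in [5, 14]  -> 2 point(s)
  x = 5: RHS = 0, y in [0]  -> 1 point(s)
  x = 8: RHS = 17, y in [6, 13]  -> 2 point(s)
  x = 10: RHS = 5, y in [9, 10]  -> 2 point(s)
  x = 12: RHS = 5, y in [9, 10]  -> 2 point(s)
  x = 15: RHS = 9, y in [3, 16]  -> 2 point(s)
  x = 16: RHS = 5, y in [9, 10]  -> 2 point(s)
  x = 18: RHS = 6, y in [5, 14]  -> 2 point(s)
Affine points: 17. Add the point at infinity: total = 18.

#E(F_19) = 18


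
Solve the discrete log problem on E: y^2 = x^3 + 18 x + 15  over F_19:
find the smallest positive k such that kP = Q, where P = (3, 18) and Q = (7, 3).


Enumerate multiples of P until we hit Q = (7, 3):
  1P = (3, 18)
  2P = (11, 10)
  3P = (6, 4)
  4P = (17, 3)
  5P = (8, 5)
  6P = (14, 3)
  7P = (7, 3)
Match found at i = 7.

k = 7


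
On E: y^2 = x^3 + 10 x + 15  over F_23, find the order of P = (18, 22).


Compute successive multiples of P until we hit O:
  1P = (18, 22)
  2P = (5, 12)
  3P = (1, 7)
  4P = (16, 19)
  5P = (20, 21)
  6P = (14, 22)
  7P = (14, 1)
  8P = (20, 2)
  ... (continuing to 13P)
  13P = O

ord(P) = 13


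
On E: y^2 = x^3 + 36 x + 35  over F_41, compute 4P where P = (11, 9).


k = 4 = 100_2 (binary, LSB first: 001)
Double-and-add from P = (11, 9):
  bit 0 = 0: acc unchanged = O
  bit 1 = 0: acc unchanged = O
  bit 2 = 1: acc = O + (22, 6) = (22, 6)

4P = (22, 6)


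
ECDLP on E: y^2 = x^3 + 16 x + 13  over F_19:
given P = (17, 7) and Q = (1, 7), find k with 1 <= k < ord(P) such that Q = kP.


Enumerate multiples of P until we hit Q = (1, 7):
  1P = (17, 7)
  2P = (8, 11)
  3P = (1, 7)
Match found at i = 3.

k = 3


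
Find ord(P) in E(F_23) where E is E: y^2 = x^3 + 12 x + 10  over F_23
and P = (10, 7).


Compute successive multiples of P until we hit O:
  1P = (10, 7)
  2P = (19, 6)
  3P = (19, 17)
  4P = (10, 16)
  5P = O

ord(P) = 5


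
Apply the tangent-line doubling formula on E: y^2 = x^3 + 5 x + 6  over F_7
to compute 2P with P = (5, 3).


Doubling: s = (3 x1^2 + a) / (2 y1)
s = (3*5^2 + 5) / (2*3) mod 7 = 4
x3 = s^2 - 2 x1 mod 7 = 4^2 - 2*5 = 6
y3 = s (x1 - x3) - y1 mod 7 = 4 * (5 - 6) - 3 = 0

2P = (6, 0)


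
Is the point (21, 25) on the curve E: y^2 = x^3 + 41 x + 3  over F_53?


Check whether y^2 = x^3 + 41 x + 3 (mod 53) for (x, y) = (21, 25).
LHS: y^2 = 25^2 mod 53 = 42
RHS: x^3 + 41 x + 3 = 21^3 + 41*21 + 3 mod 53 = 2
LHS != RHS

No, not on the curve


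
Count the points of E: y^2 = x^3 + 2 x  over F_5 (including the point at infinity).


For each x in F_5, count y with y^2 = x^3 + 2 x + 0 mod 5:
  x = 0: RHS = 0, y in [0]  -> 1 point(s)
Affine points: 1. Add the point at infinity: total = 2.

#E(F_5) = 2


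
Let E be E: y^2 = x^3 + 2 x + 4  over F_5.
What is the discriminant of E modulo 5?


4 a^3 + 27 b^2 = 4*2^3 + 27*4^2 = 32 + 432 = 464
Delta = -16 * (464) = -7424
Delta mod 5 = 1

Delta = 1 (mod 5)


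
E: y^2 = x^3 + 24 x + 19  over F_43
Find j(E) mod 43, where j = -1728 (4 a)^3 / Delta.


Delta = -16(4 a^3 + 27 b^2) mod 43 = 41
-1728 * (4 a)^3 = -1728 * (4*24)^3 mod 43 = 41
j = 41 * 41^(-1) mod 43 = 1

j = 1 (mod 43)


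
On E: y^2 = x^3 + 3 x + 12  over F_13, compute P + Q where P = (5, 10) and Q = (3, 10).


P != Q, so use the chord formula.
s = (y2 - y1) / (x2 - x1) = (0) / (11) mod 13 = 0
x3 = s^2 - x1 - x2 mod 13 = 0^2 - 5 - 3 = 5
y3 = s (x1 - x3) - y1 mod 13 = 0 * (5 - 5) - 10 = 3

P + Q = (5, 3)


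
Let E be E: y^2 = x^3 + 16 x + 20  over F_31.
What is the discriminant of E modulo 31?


4 a^3 + 27 b^2 = 4*16^3 + 27*20^2 = 16384 + 10800 = 27184
Delta = -16 * (27184) = -434944
Delta mod 31 = 17

Delta = 17 (mod 31)


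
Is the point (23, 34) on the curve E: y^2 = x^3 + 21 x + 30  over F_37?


Check whether y^2 = x^3 + 21 x + 30 (mod 37) for (x, y) = (23, 34).
LHS: y^2 = 34^2 mod 37 = 9
RHS: x^3 + 21 x + 30 = 23^3 + 21*23 + 30 mod 37 = 26
LHS != RHS

No, not on the curve


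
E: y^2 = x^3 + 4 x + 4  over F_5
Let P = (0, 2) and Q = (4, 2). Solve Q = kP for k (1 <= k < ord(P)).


Enumerate multiples of P until we hit Q = (4, 2):
  1P = (0, 2)
  2P = (1, 2)
  3P = (4, 3)
  4P = (2, 0)
  5P = (4, 2)
Match found at i = 5.

k = 5


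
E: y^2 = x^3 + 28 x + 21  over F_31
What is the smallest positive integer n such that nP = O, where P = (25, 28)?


Compute successive multiples of P until we hit O:
  1P = (25, 28)
  2P = (16, 16)
  3P = (9, 14)
  4P = (6, 8)
  5P = (20, 5)
  6P = (27, 0)
  7P = (20, 26)
  8P = (6, 23)
  ... (continuing to 12P)
  12P = O

ord(P) = 12


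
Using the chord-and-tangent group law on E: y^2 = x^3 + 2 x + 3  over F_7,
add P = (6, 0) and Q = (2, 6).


P != Q, so use the chord formula.
s = (y2 - y1) / (x2 - x1) = (6) / (3) mod 7 = 2
x3 = s^2 - x1 - x2 mod 7 = 2^2 - 6 - 2 = 3
y3 = s (x1 - x3) - y1 mod 7 = 2 * (6 - 3) - 0 = 6

P + Q = (3, 6)


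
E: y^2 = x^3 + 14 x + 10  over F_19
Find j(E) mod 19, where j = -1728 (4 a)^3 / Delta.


Delta = -16(4 a^3 + 27 b^2) mod 19 = 7
-1728 * (4 a)^3 = -1728 * (4*14)^3 mod 19 = 18
j = 18 * 7^(-1) mod 19 = 8

j = 8 (mod 19)


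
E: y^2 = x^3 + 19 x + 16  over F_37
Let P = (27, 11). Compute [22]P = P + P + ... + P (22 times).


k = 22 = 10110_2 (binary, LSB first: 01101)
Double-and-add from P = (27, 11):
  bit 0 = 0: acc unchanged = O
  bit 1 = 1: acc = O + (36, 25) = (36, 25)
  bit 2 = 1: acc = (36, 25) + (18, 14) = (23, 22)
  bit 3 = 0: acc unchanged = (23, 22)
  bit 4 = 1: acc = (23, 22) + (1, 6) = (12, 23)

22P = (12, 23)


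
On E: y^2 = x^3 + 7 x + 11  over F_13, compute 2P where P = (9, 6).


Doubling: s = (3 x1^2 + a) / (2 y1)
s = (3*9^2 + 7) / (2*6) mod 13 = 10
x3 = s^2 - 2 x1 mod 13 = 10^2 - 2*9 = 4
y3 = s (x1 - x3) - y1 mod 13 = 10 * (9 - 4) - 6 = 5

2P = (4, 5)


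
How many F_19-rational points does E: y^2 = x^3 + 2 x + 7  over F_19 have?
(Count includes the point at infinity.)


For each x in F_19, count y with y^2 = x^3 + 2 x + 7 mod 19:
  x = 0: RHS = 7, y in [8, 11]  -> 2 point(s)
  x = 2: RHS = 0, y in [0]  -> 1 point(s)
  x = 5: RHS = 9, y in [3, 16]  -> 2 point(s)
  x = 6: RHS = 7, y in [8, 11]  -> 2 point(s)
  x = 10: RHS = 1, y in [1, 18]  -> 2 point(s)
  x = 11: RHS = 11, y in [7, 12]  -> 2 point(s)
  x = 12: RHS = 11, y in [7, 12]  -> 2 point(s)
  x = 13: RHS = 7, y in [8, 11]  -> 2 point(s)
  x = 14: RHS = 5, y in [9, 10]  -> 2 point(s)
  x = 15: RHS = 11, y in [7, 12]  -> 2 point(s)
  x = 18: RHS = 4, y in [2, 17]  -> 2 point(s)
Affine points: 21. Add the point at infinity: total = 22.

#E(F_19) = 22


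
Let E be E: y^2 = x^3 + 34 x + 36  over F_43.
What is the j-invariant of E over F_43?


Delta = -16(4 a^3 + 27 b^2) mod 43 = 32
-1728 * (4 a)^3 = -1728 * (4*34)^3 mod 43 = 8
j = 8 * 32^(-1) mod 43 = 11

j = 11 (mod 43)


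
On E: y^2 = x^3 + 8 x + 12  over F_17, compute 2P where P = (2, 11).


Doubling: s = (3 x1^2 + a) / (2 y1)
s = (3*2^2 + 8) / (2*11) mod 17 = 4
x3 = s^2 - 2 x1 mod 17 = 4^2 - 2*2 = 12
y3 = s (x1 - x3) - y1 mod 17 = 4 * (2 - 12) - 11 = 0

2P = (12, 0)


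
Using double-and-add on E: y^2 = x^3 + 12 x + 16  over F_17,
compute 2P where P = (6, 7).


k = 2 = 10_2 (binary, LSB first: 01)
Double-and-add from P = (6, 7):
  bit 0 = 0: acc unchanged = O
  bit 1 = 1: acc = O + (7, 16) = (7, 16)

2P = (7, 16)


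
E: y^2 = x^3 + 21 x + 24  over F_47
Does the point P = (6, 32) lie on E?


Check whether y^2 = x^3 + 21 x + 24 (mod 47) for (x, y) = (6, 32).
LHS: y^2 = 32^2 mod 47 = 37
RHS: x^3 + 21 x + 24 = 6^3 + 21*6 + 24 mod 47 = 37
LHS = RHS

Yes, on the curve


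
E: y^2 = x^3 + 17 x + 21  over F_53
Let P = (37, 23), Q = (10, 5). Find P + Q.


P != Q, so use the chord formula.
s = (y2 - y1) / (x2 - x1) = (35) / (26) mod 53 = 36
x3 = s^2 - x1 - x2 mod 53 = 36^2 - 37 - 10 = 30
y3 = s (x1 - x3) - y1 mod 53 = 36 * (37 - 30) - 23 = 17

P + Q = (30, 17)


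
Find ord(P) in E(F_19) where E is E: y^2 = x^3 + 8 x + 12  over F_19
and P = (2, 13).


Compute successive multiples of P until we hit O:
  1P = (2, 13)
  2P = (3, 14)
  3P = (15, 12)
  4P = (11, 14)
  5P = (10, 3)
  6P = (5, 5)
  7P = (17, 8)
  8P = (17, 11)
  ... (continuing to 15P)
  15P = O

ord(P) = 15


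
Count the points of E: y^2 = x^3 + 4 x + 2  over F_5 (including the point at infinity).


For each x in F_5, count y with y^2 = x^3 + 4 x + 2 mod 5:
  x = 3: RHS = 1, y in [1, 4]  -> 2 point(s)
Affine points: 2. Add the point at infinity: total = 3.

#E(F_5) = 3


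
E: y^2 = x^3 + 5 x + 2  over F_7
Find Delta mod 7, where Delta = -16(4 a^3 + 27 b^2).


4 a^3 + 27 b^2 = 4*5^3 + 27*2^2 = 500 + 108 = 608
Delta = -16 * (608) = -9728
Delta mod 7 = 2

Delta = 2 (mod 7)


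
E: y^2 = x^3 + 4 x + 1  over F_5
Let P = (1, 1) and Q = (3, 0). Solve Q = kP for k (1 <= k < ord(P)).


Enumerate multiples of P until we hit Q = (3, 0):
  1P = (1, 1)
  2P = (4, 1)
  3P = (0, 4)
  4P = (3, 0)
Match found at i = 4.

k = 4


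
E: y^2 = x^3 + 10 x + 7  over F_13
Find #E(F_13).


For each x in F_13, count y with y^2 = x^3 + 10 x + 7 mod 13:
  x = 2: RHS = 9, y in [3, 10]  -> 2 point(s)
  x = 3: RHS = 12, y in [5, 8]  -> 2 point(s)
  x = 5: RHS = 0, y in [0]  -> 1 point(s)
  x = 6: RHS = 10, y in [6, 7]  -> 2 point(s)
  x = 7: RHS = 4, y in [2, 11]  -> 2 point(s)
  x = 8: RHS = 1, y in [1, 12]  -> 2 point(s)
  x = 12: RHS = 9, y in [3, 10]  -> 2 point(s)
Affine points: 13. Add the point at infinity: total = 14.

#E(F_13) = 14


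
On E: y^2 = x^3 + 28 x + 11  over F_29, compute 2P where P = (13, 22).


k = 2 = 10_2 (binary, LSB first: 01)
Double-and-add from P = (13, 22):
  bit 0 = 0: acc unchanged = O
  bit 1 = 1: acc = O + (12, 4) = (12, 4)

2P = (12, 4)


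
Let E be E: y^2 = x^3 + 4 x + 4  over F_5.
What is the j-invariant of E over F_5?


Delta = -16(4 a^3 + 27 b^2) mod 5 = 2
-1728 * (4 a)^3 = -1728 * (4*4)^3 mod 5 = 2
j = 2 * 2^(-1) mod 5 = 1

j = 1 (mod 5)


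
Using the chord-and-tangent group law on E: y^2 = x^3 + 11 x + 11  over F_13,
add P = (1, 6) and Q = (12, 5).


P != Q, so use the chord formula.
s = (y2 - y1) / (x2 - x1) = (12) / (11) mod 13 = 7
x3 = s^2 - x1 - x2 mod 13 = 7^2 - 1 - 12 = 10
y3 = s (x1 - x3) - y1 mod 13 = 7 * (1 - 10) - 6 = 9

P + Q = (10, 9)


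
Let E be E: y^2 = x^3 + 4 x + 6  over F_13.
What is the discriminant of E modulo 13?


4 a^3 + 27 b^2 = 4*4^3 + 27*6^2 = 256 + 972 = 1228
Delta = -16 * (1228) = -19648
Delta mod 13 = 8

Delta = 8 (mod 13)


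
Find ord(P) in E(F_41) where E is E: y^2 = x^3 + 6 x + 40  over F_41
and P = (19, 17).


Compute successive multiples of P until we hit O:
  1P = (19, 17)
  2P = (23, 2)
  3P = (31, 28)
  4P = (28, 26)
  5P = (36, 7)
  6P = (36, 34)
  7P = (28, 15)
  8P = (31, 13)
  ... (continuing to 11P)
  11P = O

ord(P) = 11


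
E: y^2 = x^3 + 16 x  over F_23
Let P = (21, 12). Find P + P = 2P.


Doubling: s = (3 x1^2 + a) / (2 y1)
s = (3*21^2 + 16) / (2*12) mod 23 = 5
x3 = s^2 - 2 x1 mod 23 = 5^2 - 2*21 = 6
y3 = s (x1 - x3) - y1 mod 23 = 5 * (21 - 6) - 12 = 17

2P = (6, 17)


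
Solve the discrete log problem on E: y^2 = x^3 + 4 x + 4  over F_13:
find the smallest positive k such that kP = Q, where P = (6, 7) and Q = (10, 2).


Enumerate multiples of P until we hit Q = (10, 2):
  1P = (6, 7)
  2P = (0, 2)
  3P = (3, 2)
  4P = (1, 10)
  5P = (10, 11)
  6P = (11, 1)
  7P = (12, 8)
  8P = (12, 5)
  9P = (11, 12)
  10P = (10, 2)
Match found at i = 10.

k = 10


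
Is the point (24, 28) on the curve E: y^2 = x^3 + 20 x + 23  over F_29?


Check whether y^2 = x^3 + 20 x + 23 (mod 29) for (x, y) = (24, 28).
LHS: y^2 = 28^2 mod 29 = 1
RHS: x^3 + 20 x + 23 = 24^3 + 20*24 + 23 mod 29 = 1
LHS = RHS

Yes, on the curve


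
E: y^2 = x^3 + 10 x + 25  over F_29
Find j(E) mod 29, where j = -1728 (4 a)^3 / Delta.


Delta = -16(4 a^3 + 27 b^2) mod 29 = 22
-1728 * (4 a)^3 = -1728 * (4*10)^3 mod 29 = 22
j = 22 * 22^(-1) mod 29 = 1

j = 1 (mod 29)


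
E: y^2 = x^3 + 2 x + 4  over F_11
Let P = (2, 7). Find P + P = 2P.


Doubling: s = (3 x1^2 + a) / (2 y1)
s = (3*2^2 + 2) / (2*7) mod 11 = 1
x3 = s^2 - 2 x1 mod 11 = 1^2 - 2*2 = 8
y3 = s (x1 - x3) - y1 mod 11 = 1 * (2 - 8) - 7 = 9

2P = (8, 9)


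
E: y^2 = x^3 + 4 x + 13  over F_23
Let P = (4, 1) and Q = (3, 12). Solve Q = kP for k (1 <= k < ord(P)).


Enumerate multiples of P until we hit Q = (3, 12):
  1P = (4, 1)
  2P = (1, 8)
  3P = (3, 12)
Match found at i = 3.

k = 3


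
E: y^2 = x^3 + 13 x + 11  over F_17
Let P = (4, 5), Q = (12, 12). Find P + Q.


P != Q, so use the chord formula.
s = (y2 - y1) / (x2 - x1) = (7) / (8) mod 17 = 3
x3 = s^2 - x1 - x2 mod 17 = 3^2 - 4 - 12 = 10
y3 = s (x1 - x3) - y1 mod 17 = 3 * (4 - 10) - 5 = 11

P + Q = (10, 11)


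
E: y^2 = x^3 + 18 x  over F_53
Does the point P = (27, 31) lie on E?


Check whether y^2 = x^3 + 18 x + 0 (mod 53) for (x, y) = (27, 31).
LHS: y^2 = 31^2 mod 53 = 7
RHS: x^3 + 18 x + 0 = 27^3 + 18*27 + 0 mod 53 = 29
LHS != RHS

No, not on the curve


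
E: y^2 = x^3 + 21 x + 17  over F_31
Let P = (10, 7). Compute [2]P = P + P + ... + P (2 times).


k = 2 = 10_2 (binary, LSB first: 01)
Double-and-add from P = (10, 7):
  bit 0 = 0: acc unchanged = O
  bit 1 = 1: acc = O + (20, 25) = (20, 25)

2P = (20, 25)


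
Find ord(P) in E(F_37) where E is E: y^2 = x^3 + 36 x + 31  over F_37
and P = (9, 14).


Compute successive multiples of P until we hit O:
  1P = (9, 14)
  2P = (18, 6)
  3P = (35, 5)
  4P = (27, 15)
  5P = (5, 15)
  6P = (30, 19)
  7P = (2, 0)
  8P = (30, 18)
  ... (continuing to 14P)
  14P = O

ord(P) = 14


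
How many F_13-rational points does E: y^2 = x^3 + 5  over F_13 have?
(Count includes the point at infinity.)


For each x in F_13, count y with y^2 = x^3 + 0 x + 5 mod 13:
  x = 2: RHS = 0, y in [0]  -> 1 point(s)
  x = 4: RHS = 4, y in [2, 11]  -> 2 point(s)
  x = 5: RHS = 0, y in [0]  -> 1 point(s)
  x = 6: RHS = 0, y in [0]  -> 1 point(s)
  x = 7: RHS = 10, y in [6, 7]  -> 2 point(s)
  x = 8: RHS = 10, y in [6, 7]  -> 2 point(s)
  x = 10: RHS = 4, y in [2, 11]  -> 2 point(s)
  x = 11: RHS = 10, y in [6, 7]  -> 2 point(s)
  x = 12: RHS = 4, y in [2, 11]  -> 2 point(s)
Affine points: 15. Add the point at infinity: total = 16.

#E(F_13) = 16


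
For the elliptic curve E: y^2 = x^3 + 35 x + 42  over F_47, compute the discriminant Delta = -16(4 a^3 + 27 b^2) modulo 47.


4 a^3 + 27 b^2 = 4*35^3 + 27*42^2 = 171500 + 47628 = 219128
Delta = -16 * (219128) = -3506048
Delta mod 47 = 11

Delta = 11 (mod 47)


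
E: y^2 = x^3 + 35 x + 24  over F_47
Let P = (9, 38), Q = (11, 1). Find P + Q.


P != Q, so use the chord formula.
s = (y2 - y1) / (x2 - x1) = (10) / (2) mod 47 = 5
x3 = s^2 - x1 - x2 mod 47 = 5^2 - 9 - 11 = 5
y3 = s (x1 - x3) - y1 mod 47 = 5 * (9 - 5) - 38 = 29

P + Q = (5, 29)


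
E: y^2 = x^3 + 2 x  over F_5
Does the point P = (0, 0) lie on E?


Check whether y^2 = x^3 + 2 x + 0 (mod 5) for (x, y) = (0, 0).
LHS: y^2 = 0^2 mod 5 = 0
RHS: x^3 + 2 x + 0 = 0^3 + 2*0 + 0 mod 5 = 0
LHS = RHS

Yes, on the curve


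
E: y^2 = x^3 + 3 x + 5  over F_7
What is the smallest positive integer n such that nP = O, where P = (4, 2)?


Compute successive multiples of P until we hit O:
  1P = (4, 2)
  2P = (1, 3)
  3P = (6, 1)
  4P = (6, 6)
  5P = (1, 4)
  6P = (4, 5)
  7P = O

ord(P) = 7


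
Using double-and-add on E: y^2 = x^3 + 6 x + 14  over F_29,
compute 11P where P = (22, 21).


k = 11 = 1011_2 (binary, LSB first: 1101)
Double-and-add from P = (22, 21):
  bit 0 = 1: acc = O + (22, 21) = (22, 21)
  bit 1 = 1: acc = (22, 21) + (7, 15) = (28, 23)
  bit 2 = 0: acc unchanged = (28, 23)
  bit 3 = 1: acc = (28, 23) + (10, 28) = (25, 10)

11P = (25, 10)


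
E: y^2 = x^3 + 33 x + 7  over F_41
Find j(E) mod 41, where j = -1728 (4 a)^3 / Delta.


Delta = -16(4 a^3 + 27 b^2) mod 41 = 38
-1728 * (4 a)^3 = -1728 * (4*33)^3 mod 41 = 13
j = 13 * 38^(-1) mod 41 = 23

j = 23 (mod 41)


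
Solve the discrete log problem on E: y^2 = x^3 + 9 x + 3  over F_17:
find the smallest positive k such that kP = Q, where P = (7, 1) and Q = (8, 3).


Enumerate multiples of P until we hit Q = (8, 3):
  1P = (7, 1)
  2P = (1, 8)
  3P = (8, 3)
Match found at i = 3.

k = 3


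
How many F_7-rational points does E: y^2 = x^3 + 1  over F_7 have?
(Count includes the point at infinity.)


For each x in F_7, count y with y^2 = x^3 + 0 x + 1 mod 7:
  x = 0: RHS = 1, y in [1, 6]  -> 2 point(s)
  x = 1: RHS = 2, y in [3, 4]  -> 2 point(s)
  x = 2: RHS = 2, y in [3, 4]  -> 2 point(s)
  x = 3: RHS = 0, y in [0]  -> 1 point(s)
  x = 4: RHS = 2, y in [3, 4]  -> 2 point(s)
  x = 5: RHS = 0, y in [0]  -> 1 point(s)
  x = 6: RHS = 0, y in [0]  -> 1 point(s)
Affine points: 11. Add the point at infinity: total = 12.

#E(F_7) = 12


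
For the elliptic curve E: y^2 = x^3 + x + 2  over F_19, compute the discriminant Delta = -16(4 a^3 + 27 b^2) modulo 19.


4 a^3 + 27 b^2 = 4*1^3 + 27*2^2 = 4 + 108 = 112
Delta = -16 * (112) = -1792
Delta mod 19 = 13

Delta = 13 (mod 19)


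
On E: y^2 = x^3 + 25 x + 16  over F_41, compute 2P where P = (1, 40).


Doubling: s = (3 x1^2 + a) / (2 y1)
s = (3*1^2 + 25) / (2*40) mod 41 = 27
x3 = s^2 - 2 x1 mod 41 = 27^2 - 2*1 = 30
y3 = s (x1 - x3) - y1 mod 41 = 27 * (1 - 30) - 40 = 38

2P = (30, 38)


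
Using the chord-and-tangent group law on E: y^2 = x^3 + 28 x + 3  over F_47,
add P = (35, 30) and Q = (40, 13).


P != Q, so use the chord formula.
s = (y2 - y1) / (x2 - x1) = (30) / (5) mod 47 = 6
x3 = s^2 - x1 - x2 mod 47 = 6^2 - 35 - 40 = 8
y3 = s (x1 - x3) - y1 mod 47 = 6 * (35 - 8) - 30 = 38

P + Q = (8, 38)


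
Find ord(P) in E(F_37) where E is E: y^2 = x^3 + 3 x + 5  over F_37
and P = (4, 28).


Compute successive multiples of P until we hit O:
  1P = (4, 28)
  2P = (36, 1)
  3P = (1, 3)
  4P = (11, 0)
  5P = (1, 34)
  6P = (36, 36)
  7P = (4, 9)
  8P = O

ord(P) = 8


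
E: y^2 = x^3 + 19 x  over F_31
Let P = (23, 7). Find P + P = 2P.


Doubling: s = (3 x1^2 + a) / (2 y1)
s = (3*23^2 + 19) / (2*7) mod 31 = 4
x3 = s^2 - 2 x1 mod 31 = 4^2 - 2*23 = 1
y3 = s (x1 - x3) - y1 mod 31 = 4 * (23 - 1) - 7 = 19

2P = (1, 19)


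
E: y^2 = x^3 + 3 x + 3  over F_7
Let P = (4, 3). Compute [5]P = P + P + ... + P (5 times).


k = 5 = 101_2 (binary, LSB first: 101)
Double-and-add from P = (4, 3):
  bit 0 = 1: acc = O + (4, 3) = (4, 3)
  bit 1 = 0: acc unchanged = (4, 3)
  bit 2 = 1: acc = (4, 3) + (3, 5) = (4, 4)

5P = (4, 4)


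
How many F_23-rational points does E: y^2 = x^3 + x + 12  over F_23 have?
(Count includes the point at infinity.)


For each x in F_23, count y with y^2 = x^3 + 1 x + 12 mod 23:
  x = 0: RHS = 12, y in [9, 14]  -> 2 point(s)
  x = 5: RHS = 4, y in [2, 21]  -> 2 point(s)
  x = 6: RHS = 4, y in [2, 21]  -> 2 point(s)
  x = 8: RHS = 3, y in [7, 16]  -> 2 point(s)
  x = 12: RHS = 4, y in [2, 21]  -> 2 point(s)
  x = 19: RHS = 13, y in [6, 17]  -> 2 point(s)
  x = 21: RHS = 2, y in [5, 18]  -> 2 point(s)
Affine points: 14. Add the point at infinity: total = 15.

#E(F_23) = 15


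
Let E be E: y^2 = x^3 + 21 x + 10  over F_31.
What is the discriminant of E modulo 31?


4 a^3 + 27 b^2 = 4*21^3 + 27*10^2 = 37044 + 2700 = 39744
Delta = -16 * (39744) = -635904
Delta mod 31 = 30

Delta = 30 (mod 31)


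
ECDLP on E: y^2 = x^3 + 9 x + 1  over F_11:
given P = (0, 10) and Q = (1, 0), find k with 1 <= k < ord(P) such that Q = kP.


Enumerate multiples of P until we hit Q = (1, 0):
  1P = (0, 10)
  2P = (1, 0)
Match found at i = 2.

k = 2


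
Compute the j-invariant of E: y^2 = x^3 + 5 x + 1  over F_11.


Delta = -16(4 a^3 + 27 b^2) mod 11 = 5
-1728 * (4 a)^3 = -1728 * (4*5)^3 mod 11 = 8
j = 8 * 5^(-1) mod 11 = 6

j = 6 (mod 11)


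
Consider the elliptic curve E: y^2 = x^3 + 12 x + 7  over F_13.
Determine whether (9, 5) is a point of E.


Check whether y^2 = x^3 + 12 x + 7 (mod 13) for (x, y) = (9, 5).
LHS: y^2 = 5^2 mod 13 = 12
RHS: x^3 + 12 x + 7 = 9^3 + 12*9 + 7 mod 13 = 12
LHS = RHS

Yes, on the curve


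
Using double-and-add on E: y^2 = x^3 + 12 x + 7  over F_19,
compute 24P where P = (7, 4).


k = 24 = 11000_2 (binary, LSB first: 00011)
Double-and-add from P = (7, 4):
  bit 0 = 0: acc unchanged = O
  bit 1 = 0: acc unchanged = O
  bit 2 = 0: acc unchanged = O
  bit 3 = 1: acc = O + (13, 17) = (13, 17)
  bit 4 = 1: acc = (13, 17) + (0, 11) = (7, 15)

24P = (7, 15)


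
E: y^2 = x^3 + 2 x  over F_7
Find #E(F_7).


For each x in F_7, count y with y^2 = x^3 + 2 x + 0 mod 7:
  x = 0: RHS = 0, y in [0]  -> 1 point(s)
  x = 4: RHS = 2, y in [3, 4]  -> 2 point(s)
  x = 5: RHS = 2, y in [3, 4]  -> 2 point(s)
  x = 6: RHS = 4, y in [2, 5]  -> 2 point(s)
Affine points: 7. Add the point at infinity: total = 8.

#E(F_7) = 8


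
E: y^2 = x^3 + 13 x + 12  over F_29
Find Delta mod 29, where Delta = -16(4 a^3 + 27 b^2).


4 a^3 + 27 b^2 = 4*13^3 + 27*12^2 = 8788 + 3888 = 12676
Delta = -16 * (12676) = -202816
Delta mod 29 = 10

Delta = 10 (mod 29)


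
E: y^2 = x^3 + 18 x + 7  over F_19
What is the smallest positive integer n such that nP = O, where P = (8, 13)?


Compute successive multiples of P until we hit O:
  1P = (8, 13)
  2P = (10, 3)
  3P = (7, 1)
  4P = (15, 17)
  5P = (13, 14)
  6P = (14, 1)
  7P = (1, 11)
  8P = (0, 11)
  ... (continuing to 25P)
  25P = O

ord(P) = 25


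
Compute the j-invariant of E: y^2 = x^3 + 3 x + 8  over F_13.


Delta = -16(4 a^3 + 27 b^2) mod 13 = 4
-1728 * (4 a)^3 = -1728 * (4*3)^3 mod 13 = 12
j = 12 * 4^(-1) mod 13 = 3

j = 3 (mod 13)


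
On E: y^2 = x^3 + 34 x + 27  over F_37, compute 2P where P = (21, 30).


Doubling: s = (3 x1^2 + a) / (2 y1)
s = (3*21^2 + 34) / (2*30) mod 37 = 22
x3 = s^2 - 2 x1 mod 37 = 22^2 - 2*21 = 35
y3 = s (x1 - x3) - y1 mod 37 = 22 * (21 - 35) - 30 = 32

2P = (35, 32)


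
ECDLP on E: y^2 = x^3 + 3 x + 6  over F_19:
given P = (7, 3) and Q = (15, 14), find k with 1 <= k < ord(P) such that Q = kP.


Enumerate multiples of P until we hit Q = (15, 14):
  1P = (7, 3)
  2P = (3, 2)
  3P = (15, 14)
Match found at i = 3.

k = 3


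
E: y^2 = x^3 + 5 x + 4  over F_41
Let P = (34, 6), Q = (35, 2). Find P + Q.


P != Q, so use the chord formula.
s = (y2 - y1) / (x2 - x1) = (37) / (1) mod 41 = 37
x3 = s^2 - x1 - x2 mod 41 = 37^2 - 34 - 35 = 29
y3 = s (x1 - x3) - y1 mod 41 = 37 * (34 - 29) - 6 = 15

P + Q = (29, 15)


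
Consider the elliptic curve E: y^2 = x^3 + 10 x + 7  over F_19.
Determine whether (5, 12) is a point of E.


Check whether y^2 = x^3 + 10 x + 7 (mod 19) for (x, y) = (5, 12).
LHS: y^2 = 12^2 mod 19 = 11
RHS: x^3 + 10 x + 7 = 5^3 + 10*5 + 7 mod 19 = 11
LHS = RHS

Yes, on the curve


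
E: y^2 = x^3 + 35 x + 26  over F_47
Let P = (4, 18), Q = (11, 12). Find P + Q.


P != Q, so use the chord formula.
s = (y2 - y1) / (x2 - x1) = (41) / (7) mod 47 = 26
x3 = s^2 - x1 - x2 mod 47 = 26^2 - 4 - 11 = 3
y3 = s (x1 - x3) - y1 mod 47 = 26 * (4 - 3) - 18 = 8

P + Q = (3, 8)


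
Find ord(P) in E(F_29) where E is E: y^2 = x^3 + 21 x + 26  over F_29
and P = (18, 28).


Compute successive multiples of P until we hit O:
  1P = (18, 28)
  2P = (27, 18)
  3P = (6, 7)
  4P = (28, 27)
  5P = (21, 10)
  6P = (26, 20)
  7P = (15, 27)
  8P = (9, 4)
  ... (continuing to 18P)
  18P = O

ord(P) = 18


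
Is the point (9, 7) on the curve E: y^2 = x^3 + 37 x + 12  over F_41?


Check whether y^2 = x^3 + 37 x + 12 (mod 41) for (x, y) = (9, 7).
LHS: y^2 = 7^2 mod 41 = 8
RHS: x^3 + 37 x + 12 = 9^3 + 37*9 + 12 mod 41 = 8
LHS = RHS

Yes, on the curve


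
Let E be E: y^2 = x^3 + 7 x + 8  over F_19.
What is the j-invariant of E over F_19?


Delta = -16(4 a^3 + 27 b^2) mod 19 = 9
-1728 * (4 a)^3 = -1728 * (4*7)^3 mod 19 = 7
j = 7 * 9^(-1) mod 19 = 5

j = 5 (mod 19)


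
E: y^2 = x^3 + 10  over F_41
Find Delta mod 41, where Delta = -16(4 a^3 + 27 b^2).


4 a^3 + 27 b^2 = 4*0^3 + 27*10^2 = 0 + 2700 = 2700
Delta = -16 * (2700) = -43200
Delta mod 41 = 14

Delta = 14 (mod 41)


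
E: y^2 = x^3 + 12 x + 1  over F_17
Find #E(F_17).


For each x in F_17, count y with y^2 = x^3 + 12 x + 1 mod 17:
  x = 0: RHS = 1, y in [1, 16]  -> 2 point(s)
  x = 2: RHS = 16, y in [4, 13]  -> 2 point(s)
  x = 3: RHS = 13, y in [8, 9]  -> 2 point(s)
  x = 5: RHS = 16, y in [4, 13]  -> 2 point(s)
  x = 6: RHS = 0, y in [0]  -> 1 point(s)
  x = 10: RHS = 16, y in [4, 13]  -> 2 point(s)
  x = 11: RHS = 2, y in [6, 11]  -> 2 point(s)
  x = 13: RHS = 8, y in [5, 12]  -> 2 point(s)
Affine points: 15. Add the point at infinity: total = 16.

#E(F_17) = 16


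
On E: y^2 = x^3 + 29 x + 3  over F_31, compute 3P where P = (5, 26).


k = 3 = 11_2 (binary, LSB first: 11)
Double-and-add from P = (5, 26):
  bit 0 = 1: acc = O + (5, 26) = (5, 26)
  bit 1 = 1: acc = (5, 26) + (25, 27) = (11, 14)

3P = (11, 14)


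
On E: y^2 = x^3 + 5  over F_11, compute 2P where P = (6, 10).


Doubling: s = (3 x1^2 + a) / (2 y1)
s = (3*6^2 + 0) / (2*10) mod 11 = 1
x3 = s^2 - 2 x1 mod 11 = 1^2 - 2*6 = 0
y3 = s (x1 - x3) - y1 mod 11 = 1 * (6 - 0) - 10 = 7

2P = (0, 7)


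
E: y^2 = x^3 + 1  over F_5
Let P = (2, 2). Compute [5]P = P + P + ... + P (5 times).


k = 5 = 101_2 (binary, LSB first: 101)
Double-and-add from P = (2, 2):
  bit 0 = 1: acc = O + (2, 2) = (2, 2)
  bit 1 = 0: acc unchanged = (2, 2)
  bit 2 = 1: acc = (2, 2) + (0, 1) = (2, 3)

5P = (2, 3)


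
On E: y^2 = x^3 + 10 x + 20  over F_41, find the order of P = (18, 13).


Compute successive multiples of P until we hit O:
  1P = (18, 13)
  2P = (38, 39)
  3P = (24, 12)
  4P = (7, 33)
  5P = (21, 26)
  6P = (39, 19)
  7P = (5, 20)
  8P = (36, 3)
  ... (continuing to 47P)
  47P = O

ord(P) = 47


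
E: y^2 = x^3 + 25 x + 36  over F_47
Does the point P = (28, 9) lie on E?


Check whether y^2 = x^3 + 25 x + 36 (mod 47) for (x, y) = (28, 9).
LHS: y^2 = 9^2 mod 47 = 34
RHS: x^3 + 25 x + 36 = 28^3 + 25*28 + 36 mod 47 = 34
LHS = RHS

Yes, on the curve


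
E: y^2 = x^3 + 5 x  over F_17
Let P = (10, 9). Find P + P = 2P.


Doubling: s = (3 x1^2 + a) / (2 y1)
s = (3*10^2 + 5) / (2*9) mod 17 = 16
x3 = s^2 - 2 x1 mod 17 = 16^2 - 2*10 = 15
y3 = s (x1 - x3) - y1 mod 17 = 16 * (10 - 15) - 9 = 13

2P = (15, 13)


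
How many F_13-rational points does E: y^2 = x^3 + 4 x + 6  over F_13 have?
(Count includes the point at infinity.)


For each x in F_13, count y with y^2 = x^3 + 4 x + 6 mod 13:
  x = 2: RHS = 9, y in [3, 10]  -> 2 point(s)
  x = 6: RHS = 12, y in [5, 8]  -> 2 point(s)
  x = 7: RHS = 0, y in [0]  -> 1 point(s)
  x = 8: RHS = 4, y in [2, 11]  -> 2 point(s)
  x = 9: RHS = 4, y in [2, 11]  -> 2 point(s)
  x = 11: RHS = 3, y in [4, 9]  -> 2 point(s)
  x = 12: RHS = 1, y in [1, 12]  -> 2 point(s)
Affine points: 13. Add the point at infinity: total = 14.

#E(F_13) = 14


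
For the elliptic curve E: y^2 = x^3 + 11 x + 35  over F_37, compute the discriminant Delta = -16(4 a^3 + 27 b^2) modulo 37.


4 a^3 + 27 b^2 = 4*11^3 + 27*35^2 = 5324 + 33075 = 38399
Delta = -16 * (38399) = -614384
Delta mod 37 = 1

Delta = 1 (mod 37)


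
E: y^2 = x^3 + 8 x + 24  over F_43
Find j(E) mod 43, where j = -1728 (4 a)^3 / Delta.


Delta = -16(4 a^3 + 27 b^2) mod 43 = 7
-1728 * (4 a)^3 = -1728 * (4*8)^3 mod 43 = 27
j = 27 * 7^(-1) mod 43 = 10

j = 10 (mod 43)


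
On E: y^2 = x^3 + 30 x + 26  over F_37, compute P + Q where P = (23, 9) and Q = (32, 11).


P != Q, so use the chord formula.
s = (y2 - y1) / (x2 - x1) = (2) / (9) mod 37 = 29
x3 = s^2 - x1 - x2 mod 37 = 29^2 - 23 - 32 = 9
y3 = s (x1 - x3) - y1 mod 37 = 29 * (23 - 9) - 9 = 27

P + Q = (9, 27)


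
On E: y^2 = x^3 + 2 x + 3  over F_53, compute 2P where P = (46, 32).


Doubling: s = (3 x1^2 + a) / (2 y1)
s = (3*46^2 + 2) / (2*32) mod 53 = 28
x3 = s^2 - 2 x1 mod 53 = 28^2 - 2*46 = 3
y3 = s (x1 - x3) - y1 mod 53 = 28 * (46 - 3) - 32 = 6

2P = (3, 6)


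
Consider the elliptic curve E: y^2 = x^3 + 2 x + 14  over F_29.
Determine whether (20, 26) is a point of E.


Check whether y^2 = x^3 + 2 x + 14 (mod 29) for (x, y) = (20, 26).
LHS: y^2 = 26^2 mod 29 = 9
RHS: x^3 + 2 x + 14 = 20^3 + 2*20 + 14 mod 29 = 21
LHS != RHS

No, not on the curve


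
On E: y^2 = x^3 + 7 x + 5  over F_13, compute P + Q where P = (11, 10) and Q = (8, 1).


P != Q, so use the chord formula.
s = (y2 - y1) / (x2 - x1) = (4) / (10) mod 13 = 3
x3 = s^2 - x1 - x2 mod 13 = 3^2 - 11 - 8 = 3
y3 = s (x1 - x3) - y1 mod 13 = 3 * (11 - 3) - 10 = 1

P + Q = (3, 1)


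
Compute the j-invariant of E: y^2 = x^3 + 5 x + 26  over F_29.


Delta = -16(4 a^3 + 27 b^2) mod 29 = 2
-1728 * (4 a)^3 = -1728 * (4*5)^3 mod 29 = 10
j = 10 * 2^(-1) mod 29 = 5

j = 5 (mod 29)


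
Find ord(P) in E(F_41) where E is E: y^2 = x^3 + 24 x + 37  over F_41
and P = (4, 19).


Compute successive multiples of P until we hit O:
  1P = (4, 19)
  2P = (35, 28)
  3P = (27, 14)
  4P = (14, 1)
  5P = (0, 23)
  6P = (38, 15)
  7P = (1, 12)
  8P = (5, 6)
  ... (continuing to 18P)
  18P = O

ord(P) = 18


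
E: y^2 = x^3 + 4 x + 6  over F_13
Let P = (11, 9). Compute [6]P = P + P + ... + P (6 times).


k = 6 = 110_2 (binary, LSB first: 011)
Double-and-add from P = (11, 9):
  bit 0 = 0: acc unchanged = O
  bit 1 = 1: acc = O + (8, 11) = (8, 11)
  bit 2 = 1: acc = (8, 11) + (6, 8) = (11, 4)

6P = (11, 4)


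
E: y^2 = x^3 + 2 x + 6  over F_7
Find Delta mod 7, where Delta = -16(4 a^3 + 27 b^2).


4 a^3 + 27 b^2 = 4*2^3 + 27*6^2 = 32 + 972 = 1004
Delta = -16 * (1004) = -16064
Delta mod 7 = 1

Delta = 1 (mod 7)


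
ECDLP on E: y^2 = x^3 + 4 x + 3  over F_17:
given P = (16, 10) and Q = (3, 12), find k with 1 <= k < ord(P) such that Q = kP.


Enumerate multiples of P until we hit Q = (3, 12):
  1P = (16, 10)
  2P = (15, 15)
  3P = (11, 16)
  4P = (3, 5)
  5P = (7, 0)
  6P = (3, 12)
Match found at i = 6.

k = 6


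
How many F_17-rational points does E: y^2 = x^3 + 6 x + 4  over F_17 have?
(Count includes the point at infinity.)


For each x in F_17, count y with y^2 = x^3 + 6 x + 4 mod 17:
  x = 0: RHS = 4, y in [2, 15]  -> 2 point(s)
  x = 3: RHS = 15, y in [7, 10]  -> 2 point(s)
  x = 6: RHS = 1, y in [1, 16]  -> 2 point(s)
  x = 7: RHS = 15, y in [7, 10]  -> 2 point(s)
  x = 12: RHS = 2, y in [6, 11]  -> 2 point(s)
  x = 13: RHS = 1, y in [1, 16]  -> 2 point(s)
  x = 15: RHS = 1, y in [1, 16]  -> 2 point(s)
Affine points: 14. Add the point at infinity: total = 15.

#E(F_17) = 15


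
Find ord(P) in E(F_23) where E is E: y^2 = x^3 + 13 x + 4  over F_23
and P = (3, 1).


Compute successive multiples of P until we hit O:
  1P = (3, 1)
  2P = (3, 22)
  3P = O

ord(P) = 3


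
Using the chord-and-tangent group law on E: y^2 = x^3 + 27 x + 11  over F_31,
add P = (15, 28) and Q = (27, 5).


P != Q, so use the chord formula.
s = (y2 - y1) / (x2 - x1) = (8) / (12) mod 31 = 11
x3 = s^2 - x1 - x2 mod 31 = 11^2 - 15 - 27 = 17
y3 = s (x1 - x3) - y1 mod 31 = 11 * (15 - 17) - 28 = 12

P + Q = (17, 12)


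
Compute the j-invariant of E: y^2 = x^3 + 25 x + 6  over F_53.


Delta = -16(4 a^3 + 27 b^2) mod 53 = 34
-1728 * (4 a)^3 = -1728 * (4*25)^3 mod 53 = 22
j = 22 * 34^(-1) mod 53 = 10

j = 10 (mod 53)


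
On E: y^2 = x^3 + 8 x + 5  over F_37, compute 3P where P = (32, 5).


k = 3 = 11_2 (binary, LSB first: 11)
Double-and-add from P = (32, 5):
  bit 0 = 1: acc = O + (32, 5) = (32, 5)
  bit 1 = 1: acc = (32, 5) + (6, 11) = (10, 7)

3P = (10, 7)


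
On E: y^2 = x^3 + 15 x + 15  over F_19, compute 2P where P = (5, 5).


Doubling: s = (3 x1^2 + a) / (2 y1)
s = (3*5^2 + 15) / (2*5) mod 19 = 9
x3 = s^2 - 2 x1 mod 19 = 9^2 - 2*5 = 14
y3 = s (x1 - x3) - y1 mod 19 = 9 * (5 - 14) - 5 = 9

2P = (14, 9)


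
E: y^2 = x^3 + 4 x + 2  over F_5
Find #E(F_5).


For each x in F_5, count y with y^2 = x^3 + 4 x + 2 mod 5:
  x = 3: RHS = 1, y in [1, 4]  -> 2 point(s)
Affine points: 2. Add the point at infinity: total = 3.

#E(F_5) = 3


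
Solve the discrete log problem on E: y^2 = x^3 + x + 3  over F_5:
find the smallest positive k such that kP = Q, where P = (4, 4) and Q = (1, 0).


Enumerate multiples of P until we hit Q = (1, 0):
  1P = (4, 4)
  2P = (1, 0)
Match found at i = 2.

k = 2


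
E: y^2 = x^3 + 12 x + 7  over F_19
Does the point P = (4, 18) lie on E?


Check whether y^2 = x^3 + 12 x + 7 (mod 19) for (x, y) = (4, 18).
LHS: y^2 = 18^2 mod 19 = 1
RHS: x^3 + 12 x + 7 = 4^3 + 12*4 + 7 mod 19 = 5
LHS != RHS

No, not on the curve


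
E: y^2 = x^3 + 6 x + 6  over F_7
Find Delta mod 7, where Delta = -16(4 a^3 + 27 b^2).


4 a^3 + 27 b^2 = 4*6^3 + 27*6^2 = 864 + 972 = 1836
Delta = -16 * (1836) = -29376
Delta mod 7 = 3

Delta = 3 (mod 7)


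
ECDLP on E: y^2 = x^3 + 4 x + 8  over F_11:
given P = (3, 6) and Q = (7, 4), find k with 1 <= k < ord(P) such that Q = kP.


Enumerate multiples of P until we hit Q = (7, 4):
  1P = (3, 6)
  2P = (9, 6)
  3P = (10, 5)
  4P = (7, 4)
Match found at i = 4.

k = 4


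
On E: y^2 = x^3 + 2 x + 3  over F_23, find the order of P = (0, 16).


Compute successive multiples of P until we hit O:
  1P = (0, 16)
  2P = (8, 18)
  3P = (5, 0)
  4P = (8, 5)
  5P = (0, 7)
  6P = O

ord(P) = 6


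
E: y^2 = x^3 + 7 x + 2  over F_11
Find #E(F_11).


For each x in F_11, count y with y^2 = x^3 + 7 x + 2 mod 11:
  x = 7: RHS = 9, y in [3, 8]  -> 2 point(s)
  x = 8: RHS = 9, y in [3, 8]  -> 2 point(s)
  x = 10: RHS = 5, y in [4, 7]  -> 2 point(s)
Affine points: 6. Add the point at infinity: total = 7.

#E(F_11) = 7


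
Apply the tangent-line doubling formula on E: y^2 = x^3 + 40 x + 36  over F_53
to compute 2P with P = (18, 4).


Doubling: s = (3 x1^2 + a) / (2 y1)
s = (3*18^2 + 40) / (2*4) mod 53 = 47
x3 = s^2 - 2 x1 mod 53 = 47^2 - 2*18 = 0
y3 = s (x1 - x3) - y1 mod 53 = 47 * (18 - 0) - 4 = 47

2P = (0, 47)


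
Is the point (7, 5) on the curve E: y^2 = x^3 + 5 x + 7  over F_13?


Check whether y^2 = x^3 + 5 x + 7 (mod 13) for (x, y) = (7, 5).
LHS: y^2 = 5^2 mod 13 = 12
RHS: x^3 + 5 x + 7 = 7^3 + 5*7 + 7 mod 13 = 8
LHS != RHS

No, not on the curve


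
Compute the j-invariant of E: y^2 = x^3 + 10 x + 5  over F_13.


Delta = -16(4 a^3 + 27 b^2) mod 13 = 2
-1728 * (4 a)^3 = -1728 * (4*10)^3 mod 13 = 1
j = 1 * 2^(-1) mod 13 = 7

j = 7 (mod 13)


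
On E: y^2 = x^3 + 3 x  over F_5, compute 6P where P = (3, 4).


k = 6 = 110_2 (binary, LSB first: 011)
Double-and-add from P = (3, 4):
  bit 0 = 0: acc unchanged = O
  bit 1 = 1: acc = O + (4, 1) = (4, 1)
  bit 2 = 1: acc = (4, 1) + (1, 3) = (1, 2)

6P = (1, 2)


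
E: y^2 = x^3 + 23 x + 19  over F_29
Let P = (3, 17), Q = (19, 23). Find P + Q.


P != Q, so use the chord formula.
s = (y2 - y1) / (x2 - x1) = (6) / (16) mod 29 = 4
x3 = s^2 - x1 - x2 mod 29 = 4^2 - 3 - 19 = 23
y3 = s (x1 - x3) - y1 mod 29 = 4 * (3 - 23) - 17 = 19

P + Q = (23, 19)


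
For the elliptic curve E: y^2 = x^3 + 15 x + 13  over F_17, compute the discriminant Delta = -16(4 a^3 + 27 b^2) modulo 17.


4 a^3 + 27 b^2 = 4*15^3 + 27*13^2 = 13500 + 4563 = 18063
Delta = -16 * (18063) = -289008
Delta mod 17 = 9

Delta = 9 (mod 17)


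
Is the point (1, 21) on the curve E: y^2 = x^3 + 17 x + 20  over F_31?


Check whether y^2 = x^3 + 17 x + 20 (mod 31) for (x, y) = (1, 21).
LHS: y^2 = 21^2 mod 31 = 7
RHS: x^3 + 17 x + 20 = 1^3 + 17*1 + 20 mod 31 = 7
LHS = RHS

Yes, on the curve


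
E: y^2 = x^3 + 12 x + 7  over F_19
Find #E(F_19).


For each x in F_19, count y with y^2 = x^3 + 12 x + 7 mod 19:
  x = 0: RHS = 7, y in [8, 11]  -> 2 point(s)
  x = 1: RHS = 1, y in [1, 18]  -> 2 point(s)
  x = 2: RHS = 1, y in [1, 18]  -> 2 point(s)
  x = 4: RHS = 5, y in [9, 10]  -> 2 point(s)
  x = 7: RHS = 16, y in [4, 15]  -> 2 point(s)
  x = 8: RHS = 7, y in [8, 11]  -> 2 point(s)
  x = 10: RHS = 6, y in [5, 14]  -> 2 point(s)
  x = 11: RHS = 7, y in [8, 11]  -> 2 point(s)
  x = 12: RHS = 17, y in [6, 13]  -> 2 point(s)
  x = 13: RHS = 4, y in [2, 17]  -> 2 point(s)
  x = 15: RHS = 9, y in [3, 16]  -> 2 point(s)
  x = 16: RHS = 1, y in [1, 18]  -> 2 point(s)
Affine points: 24. Add the point at infinity: total = 25.

#E(F_19) = 25


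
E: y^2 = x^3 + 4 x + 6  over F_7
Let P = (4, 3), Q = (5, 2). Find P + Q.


P != Q, so use the chord formula.
s = (y2 - y1) / (x2 - x1) = (6) / (1) mod 7 = 6
x3 = s^2 - x1 - x2 mod 7 = 6^2 - 4 - 5 = 6
y3 = s (x1 - x3) - y1 mod 7 = 6 * (4 - 6) - 3 = 6

P + Q = (6, 6)


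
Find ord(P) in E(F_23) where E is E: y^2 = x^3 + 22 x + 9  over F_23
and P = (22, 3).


Compute successive multiples of P until we hit O:
  1P = (22, 3)
  2P = (20, 13)
  3P = (6, 9)
  4P = (7, 0)
  5P = (6, 14)
  6P = (20, 10)
  7P = (22, 20)
  8P = O

ord(P) = 8


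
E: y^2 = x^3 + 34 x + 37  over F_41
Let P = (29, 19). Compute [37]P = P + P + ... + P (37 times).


k = 37 = 100101_2 (binary, LSB first: 101001)
Double-and-add from P = (29, 19):
  bit 0 = 1: acc = O + (29, 19) = (29, 19)
  bit 1 = 0: acc unchanged = (29, 19)
  bit 2 = 1: acc = (29, 19) + (2, 20) = (19, 11)
  bit 3 = 0: acc unchanged = (19, 11)
  bit 4 = 0: acc unchanged = (19, 11)
  bit 5 = 1: acc = (19, 11) + (11, 26) = (19, 30)

37P = (19, 30)
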